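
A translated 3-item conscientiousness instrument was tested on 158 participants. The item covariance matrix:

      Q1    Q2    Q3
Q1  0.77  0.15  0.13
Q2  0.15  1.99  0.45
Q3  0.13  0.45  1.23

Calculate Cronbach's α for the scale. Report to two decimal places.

Σσᵢ² = 0.77 + 1.99 + 1.23 = 3.99
Sum of the distinct covariances = 0.73
Var(T) = 3.99 + 2 × 0.73 = 5.45
α = (k/(k−1))·(1 − Σσᵢ²/Var(T)) = (3/2)·(1 − 3.99/5.45) = 0.40

α = 0.40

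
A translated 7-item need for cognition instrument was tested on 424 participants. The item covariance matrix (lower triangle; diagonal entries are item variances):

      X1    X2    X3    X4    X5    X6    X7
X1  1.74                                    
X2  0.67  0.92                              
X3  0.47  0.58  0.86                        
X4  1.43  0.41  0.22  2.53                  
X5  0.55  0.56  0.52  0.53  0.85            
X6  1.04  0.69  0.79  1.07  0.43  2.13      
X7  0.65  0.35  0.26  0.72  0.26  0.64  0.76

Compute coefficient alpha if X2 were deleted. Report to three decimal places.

α = 0.820

Remaining items: X1, X3, X4, X5, X6, X7 (k = 6).
Σσᵢ² = 1.74 + 0.86 + 2.53 + 0.85 + 2.13 + 0.76 = 8.87
total variance = 8.87 + 2 × 9.58 = 28.03
α (item deleted) = (6/5)·(1 − 8.87/28.03) = 0.820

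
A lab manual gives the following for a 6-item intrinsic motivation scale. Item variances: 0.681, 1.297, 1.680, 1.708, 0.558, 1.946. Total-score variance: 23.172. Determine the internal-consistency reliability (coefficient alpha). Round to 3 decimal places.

Σσ²ᵢ = 0.681 + 1.297 + 1.680 + 1.708 + 0.558 + 1.946 = 7.870
α = (k/(k−1))·(1 − Σσ²ᵢ/Var(T)) = (6/5)·(1 − 7.870/23.172) = 0.792

α = 0.792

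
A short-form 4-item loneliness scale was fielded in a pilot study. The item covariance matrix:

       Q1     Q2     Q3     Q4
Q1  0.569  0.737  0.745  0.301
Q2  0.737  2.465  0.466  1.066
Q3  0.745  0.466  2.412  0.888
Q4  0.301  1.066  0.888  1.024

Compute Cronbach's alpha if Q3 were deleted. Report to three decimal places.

α = 0.764

Remaining items: Q1, Q2, Q4 (k = 3).
ΣVar(i) = 0.569 + 2.465 + 1.024 = 4.058
total variance = 4.058 + 2 × 2.104 = 8.266
α (item deleted) = (3/2)·(1 − 4.058/8.266) = 0.764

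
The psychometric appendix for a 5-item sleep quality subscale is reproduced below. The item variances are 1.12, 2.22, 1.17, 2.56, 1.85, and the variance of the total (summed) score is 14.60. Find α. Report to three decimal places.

Σσᵢ² = 1.12 + 2.22 + 1.17 + 2.56 + 1.85 = 8.92
α = (k/(k−1))·(1 − Σσᵢ²/total variance) = (5/4)·(1 − 8.92/14.60) = 0.486

α = 0.486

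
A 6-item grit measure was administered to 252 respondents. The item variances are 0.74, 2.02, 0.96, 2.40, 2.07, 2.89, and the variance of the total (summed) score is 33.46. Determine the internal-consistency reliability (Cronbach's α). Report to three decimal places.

Cronbach's α = 0.803

Σσ²ᵢ = 0.74 + 2.02 + 0.96 + 2.40 + 2.07 + 2.89 = 11.08
α = (k/(k−1))·(1 − Σσ²ᵢ/σ²_T) = (6/5)·(1 − 11.08/33.46) = 0.803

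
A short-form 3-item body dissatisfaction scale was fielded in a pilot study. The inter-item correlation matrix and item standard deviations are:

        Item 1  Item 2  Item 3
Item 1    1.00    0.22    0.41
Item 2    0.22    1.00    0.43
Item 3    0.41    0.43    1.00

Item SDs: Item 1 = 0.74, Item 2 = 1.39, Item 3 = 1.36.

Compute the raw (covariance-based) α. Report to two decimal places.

α = 0.60

Σσ²ᵢ = 0.74² + 1.39² + 1.36² = 4.3293
Covariances σ_ij = r_ij · s_i · s_j:
  σ(Item 1,Item 2) = 0.22 × 0.74 × 1.39 = 0.2263
  σ(Item 1,Item 3) = 0.41 × 0.74 × 1.36 = 0.4126
  σ(Item 2,Item 3) = 0.43 × 1.39 × 1.36 = 0.8129
σ²_T = Σσ²ᵢ + 2·Σσ_ij = 4.3293 + 2 × 1.4518 = 7.2329
α = (3/2)·(1 − 4.3293/7.2329) = 0.60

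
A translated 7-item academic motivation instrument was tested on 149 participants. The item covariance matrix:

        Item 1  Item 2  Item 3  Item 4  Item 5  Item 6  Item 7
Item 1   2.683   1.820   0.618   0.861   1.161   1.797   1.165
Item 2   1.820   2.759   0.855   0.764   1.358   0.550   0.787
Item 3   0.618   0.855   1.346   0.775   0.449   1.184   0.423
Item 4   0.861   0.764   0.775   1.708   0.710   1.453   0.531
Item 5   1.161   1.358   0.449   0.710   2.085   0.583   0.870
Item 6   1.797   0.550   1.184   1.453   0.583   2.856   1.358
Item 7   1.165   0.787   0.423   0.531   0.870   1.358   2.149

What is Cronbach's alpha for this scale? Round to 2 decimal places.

Σσ²ᵢ = 2.683 + 2.759 + 1.346 + 1.708 + 2.085 + 2.856 + 2.149 = 15.586
Σ_{i<j} σ_ij = 20.072
σ²_T = 15.586 + 2 × 20.072 = 55.730
α = (k/(k−1))·(1 − Σσ²ᵢ/σ²_T) = (7/6)·(1 − 15.586/55.730) = 0.84

Cronbach's alpha = 0.84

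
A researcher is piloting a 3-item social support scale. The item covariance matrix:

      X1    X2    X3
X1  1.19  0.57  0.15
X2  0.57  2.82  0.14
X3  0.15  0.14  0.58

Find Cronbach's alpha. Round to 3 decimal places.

ΣVar(i) = 1.19 + 2.82 + 0.58 = 4.59
Σ_{i<j} σ_ij = 0.86
total variance = 4.59 + 2 × 0.86 = 6.31
α = (k/(k−1))·(1 − ΣVar(i)/total variance) = (3/2)·(1 − 4.59/6.31) = 0.409

α = 0.409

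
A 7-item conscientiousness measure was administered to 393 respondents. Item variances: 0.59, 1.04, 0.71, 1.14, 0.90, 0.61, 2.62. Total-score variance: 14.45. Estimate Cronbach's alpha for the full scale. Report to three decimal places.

Σσᵢ² = 0.59 + 1.04 + 0.71 + 1.14 + 0.90 + 0.61 + 2.62 = 7.61
α = (k/(k−1))·(1 − Σσᵢ²/σ²_T) = (7/6)·(1 − 7.61/14.45) = 0.552

α = 0.552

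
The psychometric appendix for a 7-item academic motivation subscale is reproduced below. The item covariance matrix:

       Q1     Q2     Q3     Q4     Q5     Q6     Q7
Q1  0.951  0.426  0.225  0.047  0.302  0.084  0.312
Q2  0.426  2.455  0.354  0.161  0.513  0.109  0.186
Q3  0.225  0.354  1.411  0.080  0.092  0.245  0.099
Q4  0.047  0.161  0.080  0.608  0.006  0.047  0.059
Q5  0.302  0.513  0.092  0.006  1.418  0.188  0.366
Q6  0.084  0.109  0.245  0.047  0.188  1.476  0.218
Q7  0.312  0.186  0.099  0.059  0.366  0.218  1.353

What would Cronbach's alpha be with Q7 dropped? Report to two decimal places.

Remaining items: Q1, Q2, Q3, Q4, Q5, Q6 (k = 6).
Σσᵢ² = 0.951 + 2.455 + 1.411 + 0.608 + 1.418 + 1.476 = 8.319
Var(T) = 8.319 + 2 × 2.879 = 14.077
α (item deleted) = (6/5)·(1 − 8.319/14.077) = 0.49

Cronbach's alpha = 0.49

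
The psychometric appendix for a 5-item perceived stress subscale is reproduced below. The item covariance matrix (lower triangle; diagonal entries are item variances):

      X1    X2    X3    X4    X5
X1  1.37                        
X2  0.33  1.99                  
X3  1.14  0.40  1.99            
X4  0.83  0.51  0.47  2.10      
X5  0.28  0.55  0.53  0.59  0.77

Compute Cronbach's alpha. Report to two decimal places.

Σσᵢ² = 1.37 + 1.99 + 1.99 + 2.10 + 0.77 = 8.22
Σ_{i<j} σ_ij = 5.63
total variance = 8.22 + 2 × 5.63 = 19.48
α = (k/(k−1))·(1 − Σσᵢ²/total variance) = (5/4)·(1 − 8.22/19.48) = 0.72

Cronbach's alpha = 0.72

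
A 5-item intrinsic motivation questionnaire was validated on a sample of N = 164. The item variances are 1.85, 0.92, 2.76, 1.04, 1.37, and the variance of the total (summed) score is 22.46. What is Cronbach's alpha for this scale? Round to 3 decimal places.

Cronbach's alpha = 0.808

Σσ²ᵢ = 1.85 + 0.92 + 2.76 + 1.04 + 1.37 = 7.94
α = (k/(k−1))·(1 − Σσ²ᵢ/total variance) = (5/4)·(1 − 7.94/22.46) = 0.808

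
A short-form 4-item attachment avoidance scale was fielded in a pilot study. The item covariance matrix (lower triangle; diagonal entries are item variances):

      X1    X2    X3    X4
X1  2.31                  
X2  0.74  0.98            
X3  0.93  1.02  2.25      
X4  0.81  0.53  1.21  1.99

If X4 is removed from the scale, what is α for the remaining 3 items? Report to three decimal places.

Remaining items: X1, X2, X3 (k = 3).
Σσ²ᵢ = 2.31 + 0.98 + 2.25 = 5.54
Var(T) = 5.54 + 2 × 2.69 = 10.92
α (item deleted) = (3/2)·(1 − 5.54/10.92) = 0.739

α = 0.739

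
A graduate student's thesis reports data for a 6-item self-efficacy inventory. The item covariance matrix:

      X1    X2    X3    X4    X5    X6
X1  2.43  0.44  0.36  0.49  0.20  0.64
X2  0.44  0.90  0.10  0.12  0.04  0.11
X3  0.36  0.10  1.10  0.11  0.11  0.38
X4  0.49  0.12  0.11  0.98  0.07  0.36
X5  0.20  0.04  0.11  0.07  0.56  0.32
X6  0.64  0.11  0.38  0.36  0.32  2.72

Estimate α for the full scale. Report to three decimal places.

α = 0.564

Σσ²ᵢ = 2.43 + 0.90 + 1.10 + 0.98 + 0.56 + 2.72 = 8.69
Σ_{i<j} σ_ij = 3.85
Var(T) = 8.69 + 2 × 3.85 = 16.39
α = (k/(k−1))·(1 − Σσ²ᵢ/Var(T)) = (6/5)·(1 − 8.69/16.39) = 0.564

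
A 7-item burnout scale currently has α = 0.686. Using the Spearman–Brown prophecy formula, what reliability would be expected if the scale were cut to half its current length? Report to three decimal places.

Length factor m = 1/2
α' = m·α / (1 − (1−m)·α)
   = 1/2 × 0.686 / (1 − (1 − 1/2) × 0.686)
   = 0.3430 / 0.6570 = 0.522

predicted reliability = 0.522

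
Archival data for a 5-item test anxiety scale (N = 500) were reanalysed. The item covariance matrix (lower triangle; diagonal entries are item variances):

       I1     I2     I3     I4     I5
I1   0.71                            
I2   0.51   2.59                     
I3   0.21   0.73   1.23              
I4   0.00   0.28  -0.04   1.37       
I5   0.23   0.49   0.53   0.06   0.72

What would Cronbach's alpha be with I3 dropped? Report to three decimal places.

Remaining items: I1, I2, I4, I5 (k = 4).
ΣVar(i) = 0.71 + 2.59 + 1.37 + 0.72 = 5.39
total variance = 5.39 + 2 × 1.57 = 8.53
α (item deleted) = (4/3)·(1 − 5.39/8.53) = 0.491

α = 0.491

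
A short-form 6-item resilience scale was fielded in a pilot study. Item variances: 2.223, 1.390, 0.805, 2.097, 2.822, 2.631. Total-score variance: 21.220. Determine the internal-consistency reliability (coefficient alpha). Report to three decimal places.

sum of item variances = 2.223 + 1.390 + 0.805 + 2.097 + 2.822 + 2.631 = 11.968
α = (k/(k−1))·(1 − sum of item variances/σ²_total) = (6/5)·(1 − 11.968/21.220) = 0.523

coefficient alpha = 0.523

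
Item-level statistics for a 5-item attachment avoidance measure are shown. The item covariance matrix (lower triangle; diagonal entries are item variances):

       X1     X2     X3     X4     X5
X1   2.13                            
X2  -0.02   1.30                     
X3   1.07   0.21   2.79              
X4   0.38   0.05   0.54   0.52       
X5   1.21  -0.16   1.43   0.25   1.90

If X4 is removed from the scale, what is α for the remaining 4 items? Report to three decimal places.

α = 0.639

Remaining items: X1, X2, X3, X5 (k = 4).
sum of item variances = 2.13 + 1.30 + 2.79 + 1.90 = 8.12
σ²_total = 8.12 + 2 × 3.74 = 15.60
α (item deleted) = (4/3)·(1 − 8.12/15.60) = 0.639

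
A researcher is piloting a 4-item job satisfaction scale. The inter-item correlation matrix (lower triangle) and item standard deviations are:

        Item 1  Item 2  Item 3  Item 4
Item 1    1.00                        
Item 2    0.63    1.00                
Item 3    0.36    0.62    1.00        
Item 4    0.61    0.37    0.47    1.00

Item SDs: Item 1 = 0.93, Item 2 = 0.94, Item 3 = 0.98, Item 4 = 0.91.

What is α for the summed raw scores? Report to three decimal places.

Σσ²ᵢ = 0.93² + 0.94² + 0.98² + 0.91² = 3.5370
Covariances σ_ij = r_ij · s_i · s_j:
  σ(Item 1,Item 2) = 0.63 × 0.93 × 0.94 = 0.5507
  σ(Item 1,Item 3) = 0.36 × 0.93 × 0.98 = 0.3281
  σ(Item 1,Item 4) = 0.61 × 0.93 × 0.91 = 0.5162
  σ(Item 2,Item 3) = 0.62 × 0.94 × 0.98 = 0.5711
  σ(Item 2,Item 4) = 0.37 × 0.94 × 0.91 = 0.3165
  σ(Item 3,Item 4) = 0.47 × 0.98 × 0.91 = 0.4191
σ²_T = Σσ²ᵢ + 2·Σσ_ij = 3.5370 + 2 × 2.7017 = 8.9404
α = (4/3)·(1 − 3.5370/8.9404) = 0.806

α = 0.806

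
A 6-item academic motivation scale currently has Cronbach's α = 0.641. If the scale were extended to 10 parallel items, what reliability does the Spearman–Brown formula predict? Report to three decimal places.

Length factor m = 10/6 = 1.6667
α' = m·α / (1 + (m−1)·α)
   = 10/6 × 0.641 / (1 + (10/6 − 1) × 0.641)
   = 1.0683 / 1.4273 = 0.748

predicted reliability = 0.748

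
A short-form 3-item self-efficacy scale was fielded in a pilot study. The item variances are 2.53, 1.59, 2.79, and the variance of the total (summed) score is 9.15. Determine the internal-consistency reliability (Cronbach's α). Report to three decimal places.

Σσ²ᵢ = 2.53 + 1.59 + 2.79 = 6.91
α = (k/(k−1))·(1 − Σσ²ᵢ/total variance) = (3/2)·(1 − 6.91/9.15) = 0.367

Cronbach's α = 0.367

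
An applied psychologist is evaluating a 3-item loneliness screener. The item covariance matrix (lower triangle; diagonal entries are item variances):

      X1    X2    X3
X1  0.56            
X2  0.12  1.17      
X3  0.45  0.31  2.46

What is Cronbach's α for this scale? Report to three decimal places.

Cronbach's α = 0.444

ΣVar(i) = 0.56 + 1.17 + 2.46 = 4.19
Σ_{i<j} σ_ij = 0.88
total variance = 4.19 + 2 × 0.88 = 5.95
α = (k/(k−1))·(1 − ΣVar(i)/total variance) = (3/2)·(1 − 4.19/5.95) = 0.444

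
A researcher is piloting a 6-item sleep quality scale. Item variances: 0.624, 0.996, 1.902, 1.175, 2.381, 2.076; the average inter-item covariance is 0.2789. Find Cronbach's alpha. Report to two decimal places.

sum of item variances = 0.624 + 0.996 + 1.902 + 1.175 + 2.381 + 2.076 = 9.154
Sum of the 15 distinct covariances = 15 × 0.2789 = 4.1835
Var(T) = sum of item variances + 2·Σcov = 9.154 + 2 × 4.1835 = 17.5210
α = (6/5)·(1 − 9.154/17.5210) = 0.57

α = 0.57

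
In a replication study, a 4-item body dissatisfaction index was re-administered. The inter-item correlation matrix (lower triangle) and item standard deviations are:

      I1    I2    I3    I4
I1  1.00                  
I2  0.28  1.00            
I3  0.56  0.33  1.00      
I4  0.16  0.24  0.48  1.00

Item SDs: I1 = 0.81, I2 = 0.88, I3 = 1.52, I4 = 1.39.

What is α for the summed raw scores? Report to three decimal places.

Σσ²ᵢ = 0.81² + 0.88² + 1.52² + 1.39² = 5.6730
Covariances σ_ij = r_ij · s_i · s_j:
  σ(I1,I2) = 0.28 × 0.81 × 0.88 = 0.1996
  σ(I1,I3) = 0.56 × 0.81 × 1.52 = 0.6895
  σ(I1,I4) = 0.16 × 0.81 × 1.39 = 0.1801
  σ(I2,I3) = 0.33 × 0.88 × 1.52 = 0.4414
  σ(I2,I4) = 0.24 × 0.88 × 1.39 = 0.2936
  σ(I3,I4) = 0.48 × 1.52 × 1.39 = 1.0141
σ²_T = Σσ²ᵢ + 2·Σσ_ij = 5.6730 + 2 × 2.8183 = 11.3096
α = (4/3)·(1 − 5.6730/11.3096) = 0.665

α = 0.665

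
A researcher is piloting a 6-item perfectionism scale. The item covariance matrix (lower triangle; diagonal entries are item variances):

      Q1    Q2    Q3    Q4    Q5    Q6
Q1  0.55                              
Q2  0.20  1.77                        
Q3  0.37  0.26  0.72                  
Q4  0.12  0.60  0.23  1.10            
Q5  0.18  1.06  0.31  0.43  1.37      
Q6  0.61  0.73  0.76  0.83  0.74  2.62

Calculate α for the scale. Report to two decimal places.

α = 0.78

ΣVar(i) = 0.55 + 1.77 + 0.72 + 1.10 + 1.37 + 2.62 = 8.13
Sum of the distinct covariances = 7.43
σ²_total = 8.13 + 2 × 7.43 = 22.99
α = (k/(k−1))·(1 − ΣVar(i)/σ²_total) = (6/5)·(1 − 8.13/22.99) = 0.78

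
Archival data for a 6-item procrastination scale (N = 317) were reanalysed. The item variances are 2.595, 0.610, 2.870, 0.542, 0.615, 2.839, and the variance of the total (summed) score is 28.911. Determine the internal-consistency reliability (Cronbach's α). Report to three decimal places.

sum of item variances = 2.595 + 0.610 + 2.870 + 0.542 + 0.615 + 2.839 = 10.071
α = (k/(k−1))·(1 − sum of item variances/σ²_T) = (6/5)·(1 − 10.071/28.911) = 0.782

α = 0.782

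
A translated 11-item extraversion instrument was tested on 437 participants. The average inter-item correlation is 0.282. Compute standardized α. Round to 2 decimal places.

standardized α = 0.81

Standardized α = k·r̄ / (1 + (k−1)·r̄) = 11 × 0.282 / (1 + 10 × 0.282)
  = 3.1020 / 3.8200 = 0.81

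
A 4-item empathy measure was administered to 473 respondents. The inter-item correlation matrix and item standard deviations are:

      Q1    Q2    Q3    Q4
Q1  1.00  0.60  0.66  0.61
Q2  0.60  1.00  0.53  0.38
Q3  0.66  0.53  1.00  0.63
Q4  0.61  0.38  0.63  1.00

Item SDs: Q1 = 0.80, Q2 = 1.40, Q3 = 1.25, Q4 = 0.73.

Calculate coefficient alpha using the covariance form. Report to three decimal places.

coefficient alpha = 0.805

Σσ²ᵢ = 0.80² + 1.40² + 1.25² + 0.73² = 4.6954
Covariances σ_ij = r_ij · s_i · s_j:
  σ(Q1,Q2) = 0.60 × 0.80 × 1.40 = 0.6720
  σ(Q1,Q3) = 0.66 × 0.80 × 1.25 = 0.6600
  σ(Q1,Q4) = 0.61 × 0.80 × 0.73 = 0.3562
  σ(Q2,Q3) = 0.53 × 1.40 × 1.25 = 0.9275
  σ(Q2,Q4) = 0.38 × 1.40 × 0.73 = 0.3884
  σ(Q3,Q4) = 0.63 × 1.25 × 0.73 = 0.5749
σ²_T = Σσ²ᵢ + 2·Σσ_ij = 4.6954 + 2 × 3.5790 = 11.8534
α = (4/3)·(1 − 4.6954/11.8534) = 0.805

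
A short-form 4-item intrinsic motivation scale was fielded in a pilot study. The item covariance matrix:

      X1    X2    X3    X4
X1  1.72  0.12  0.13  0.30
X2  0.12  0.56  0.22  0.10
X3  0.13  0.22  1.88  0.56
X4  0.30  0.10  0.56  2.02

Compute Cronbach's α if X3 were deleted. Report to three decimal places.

α = 0.292

Remaining items: X1, X2, X4 (k = 3).
Σσ²ᵢ = 1.72 + 0.56 + 2.02 = 4.30
total variance = 4.30 + 2 × 0.52 = 5.34
α (item deleted) = (3/2)·(1 − 4.30/5.34) = 0.292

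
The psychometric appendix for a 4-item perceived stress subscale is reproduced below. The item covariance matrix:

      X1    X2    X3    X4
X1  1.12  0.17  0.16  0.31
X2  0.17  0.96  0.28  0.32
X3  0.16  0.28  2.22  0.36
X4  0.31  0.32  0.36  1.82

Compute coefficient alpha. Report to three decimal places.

sum of item variances = 1.12 + 0.96 + 2.22 + 1.82 = 6.12
Sum of off-diagonal covariances = 1.60
total variance = 6.12 + 2 × 1.60 = 9.32
α = (k/(k−1))·(1 − sum of item variances/total variance) = (4/3)·(1 − 6.12/9.32) = 0.458

α = 0.458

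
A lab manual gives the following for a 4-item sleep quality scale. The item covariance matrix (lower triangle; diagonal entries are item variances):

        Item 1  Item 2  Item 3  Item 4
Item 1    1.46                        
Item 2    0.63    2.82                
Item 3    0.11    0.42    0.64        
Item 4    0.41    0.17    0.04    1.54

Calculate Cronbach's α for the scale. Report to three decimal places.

Σσ²ᵢ = 1.46 + 2.82 + 0.64 + 1.54 = 6.46
Sum of the distinct covariances = 1.78
σ²_T = 6.46 + 2 × 1.78 = 10.02
α = (k/(k−1))·(1 − Σσ²ᵢ/σ²_T) = (4/3)·(1 − 6.46/10.02) = 0.474

Cronbach's α = 0.474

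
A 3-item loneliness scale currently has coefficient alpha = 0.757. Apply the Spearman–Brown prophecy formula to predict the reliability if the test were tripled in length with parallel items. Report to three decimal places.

Length factor m = 3
α' = m·α / (1 + (m−1)·α)
   = 3 × 0.757 / (1 + (3 − 1) × 0.757)
   = 2.2710 / 2.5140 = 0.903

predicted reliability = 0.903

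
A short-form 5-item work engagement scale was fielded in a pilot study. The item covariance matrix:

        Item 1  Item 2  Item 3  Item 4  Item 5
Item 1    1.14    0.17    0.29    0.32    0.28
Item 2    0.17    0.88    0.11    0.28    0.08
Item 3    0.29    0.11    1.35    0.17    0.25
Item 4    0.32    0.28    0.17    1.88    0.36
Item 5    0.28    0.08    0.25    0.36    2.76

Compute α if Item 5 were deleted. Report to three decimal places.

α = 0.451

Remaining items: Item 1, Item 2, Item 3, Item 4 (k = 4).
Σσᵢ² = 1.14 + 0.88 + 1.35 + 1.88 = 5.25
total variance = 5.25 + 2 × 1.34 = 7.93
α (item deleted) = (4/3)·(1 − 5.25/7.93) = 0.451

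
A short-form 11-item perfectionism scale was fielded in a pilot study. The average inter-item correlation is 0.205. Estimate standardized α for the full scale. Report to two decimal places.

Standardized α = k·r̄ / (1 + (k−1)·r̄) = 11 × 0.205 / (1 + 10 × 0.205)
  = 2.2550 / 3.0500 = 0.74

α = 0.74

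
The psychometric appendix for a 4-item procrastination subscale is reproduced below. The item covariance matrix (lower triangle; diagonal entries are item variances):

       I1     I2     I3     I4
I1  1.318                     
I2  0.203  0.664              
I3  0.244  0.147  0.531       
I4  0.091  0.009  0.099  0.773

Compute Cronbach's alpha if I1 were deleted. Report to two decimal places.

Remaining items: I2, I3, I4 (k = 3).
Σσ²ᵢ = 0.664 + 0.531 + 0.773 = 1.968
σ²_total = 1.968 + 2 × 0.255 = 2.478
α (item deleted) = (3/2)·(1 − 1.968/2.478) = 0.31

α = 0.31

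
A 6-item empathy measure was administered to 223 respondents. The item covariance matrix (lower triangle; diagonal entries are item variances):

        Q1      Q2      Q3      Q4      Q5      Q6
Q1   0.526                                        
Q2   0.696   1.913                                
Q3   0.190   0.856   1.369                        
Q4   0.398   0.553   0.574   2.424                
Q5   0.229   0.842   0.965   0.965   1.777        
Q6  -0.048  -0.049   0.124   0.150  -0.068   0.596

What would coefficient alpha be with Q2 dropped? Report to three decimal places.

α = 0.637

Remaining items: Q1, Q3, Q4, Q5, Q6 (k = 5).
sum of item variances = 0.526 + 1.369 + 2.424 + 1.777 + 0.596 = 6.692
total variance = 6.692 + 2 × 3.479 = 13.650
α (item deleted) = (5/4)·(1 − 6.692/13.650) = 0.637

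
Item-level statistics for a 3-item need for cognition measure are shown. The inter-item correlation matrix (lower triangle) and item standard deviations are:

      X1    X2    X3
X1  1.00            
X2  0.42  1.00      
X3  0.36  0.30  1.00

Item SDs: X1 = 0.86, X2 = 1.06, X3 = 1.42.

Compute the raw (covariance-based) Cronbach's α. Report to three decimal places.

Cronbach's α = 0.595

Σσ²ᵢ = 0.86² + 1.06² + 1.42² = 3.8796
Covariances σ_ij = r_ij · s_i · s_j:
  σ(X1,X2) = 0.42 × 0.86 × 1.06 = 0.3829
  σ(X1,X3) = 0.36 × 0.86 × 1.42 = 0.4396
  σ(X2,X3) = 0.30 × 1.06 × 1.42 = 0.4516
σ²_T = Σσ²ᵢ + 2·Σσ_ij = 3.8796 + 2 × 1.2741 = 6.4278
α = (3/2)·(1 − 3.8796/6.4278) = 0.595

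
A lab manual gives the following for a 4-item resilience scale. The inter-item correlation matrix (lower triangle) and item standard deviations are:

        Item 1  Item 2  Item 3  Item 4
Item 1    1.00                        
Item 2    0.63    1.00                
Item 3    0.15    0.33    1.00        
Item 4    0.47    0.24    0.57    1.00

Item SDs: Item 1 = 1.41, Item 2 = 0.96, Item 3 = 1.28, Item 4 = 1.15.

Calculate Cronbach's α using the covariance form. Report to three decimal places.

Σσ²ᵢ = 1.41² + 0.96² + 1.28² + 1.15² = 5.8706
Covariances σ_ij = r_ij · s_i · s_j:
  σ(Item 1,Item 2) = 0.63 × 1.41 × 0.96 = 0.8528
  σ(Item 1,Item 3) = 0.15 × 1.41 × 1.28 = 0.2707
  σ(Item 1,Item 4) = 0.47 × 1.41 × 1.15 = 0.7621
  σ(Item 2,Item 3) = 0.33 × 0.96 × 1.28 = 0.4055
  σ(Item 2,Item 4) = 0.24 × 0.96 × 1.15 = 0.2650
  σ(Item 3,Item 4) = 0.57 × 1.28 × 1.15 = 0.8390
σ²_T = Σσ²ᵢ + 2·Σσ_ij = 5.8706 + 2 × 3.3951 = 12.6608
α = (4/3)·(1 − 5.8706/12.6608) = 0.715

Cronbach's α = 0.715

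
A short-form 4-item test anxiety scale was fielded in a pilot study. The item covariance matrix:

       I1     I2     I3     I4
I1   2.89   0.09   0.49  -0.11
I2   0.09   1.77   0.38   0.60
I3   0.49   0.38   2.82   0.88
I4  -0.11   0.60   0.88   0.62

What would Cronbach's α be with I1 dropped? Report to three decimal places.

Remaining items: I2, I3, I4 (k = 3).
Σσ²ᵢ = 1.77 + 2.82 + 0.62 = 5.21
Var(T) = 5.21 + 2 × 1.86 = 8.93
α (item deleted) = (3/2)·(1 − 5.21/8.93) = 0.625

Cronbach's α = 0.625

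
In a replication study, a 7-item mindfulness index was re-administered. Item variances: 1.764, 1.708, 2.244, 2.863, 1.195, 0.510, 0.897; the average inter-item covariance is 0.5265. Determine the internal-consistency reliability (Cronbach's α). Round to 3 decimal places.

α = 0.775

Σσᵢ² = 1.764 + 1.708 + 2.244 + 2.863 + 1.195 + 0.510 + 0.897 = 11.181
Sum of the 21 distinct covariances = 21 × 0.5265 = 11.0565
Var(T) = Σσᵢ² + 2·Σcov = 11.181 + 2 × 11.0565 = 33.2940
α = (7/6)·(1 − 11.181/33.2940) = 0.775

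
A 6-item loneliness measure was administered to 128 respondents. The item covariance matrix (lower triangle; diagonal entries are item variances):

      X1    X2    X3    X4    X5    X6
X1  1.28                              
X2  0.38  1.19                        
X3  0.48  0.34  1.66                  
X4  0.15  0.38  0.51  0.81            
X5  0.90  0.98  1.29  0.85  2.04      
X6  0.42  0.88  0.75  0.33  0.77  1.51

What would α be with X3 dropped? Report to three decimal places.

α = 0.799

Remaining items: X1, X2, X4, X5, X6 (k = 5).
ΣVar(i) = 1.28 + 1.19 + 0.81 + 2.04 + 1.51 = 6.83
σ²_total = 6.83 + 2 × 6.04 = 18.91
α (item deleted) = (5/4)·(1 − 6.83/18.91) = 0.799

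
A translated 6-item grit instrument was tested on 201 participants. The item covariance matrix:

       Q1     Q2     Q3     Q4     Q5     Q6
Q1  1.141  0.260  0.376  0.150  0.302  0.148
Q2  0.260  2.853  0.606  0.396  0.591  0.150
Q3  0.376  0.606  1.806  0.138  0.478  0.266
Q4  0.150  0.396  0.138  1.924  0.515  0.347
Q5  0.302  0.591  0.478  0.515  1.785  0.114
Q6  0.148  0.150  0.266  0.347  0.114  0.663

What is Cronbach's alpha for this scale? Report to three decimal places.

sum of item variances = 1.141 + 2.853 + 1.806 + 1.924 + 1.785 + 0.663 = 10.172
Sum of off-diagonal covariances = 4.837
σ²_total = 10.172 + 2 × 4.837 = 19.846
α = (k/(k−1))·(1 − sum of item variances/σ²_total) = (6/5)·(1 − 10.172/19.846) = 0.585

α = 0.585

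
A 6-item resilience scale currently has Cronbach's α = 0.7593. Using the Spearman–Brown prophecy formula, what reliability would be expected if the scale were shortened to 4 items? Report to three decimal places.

Length factor m = 4/6 = 0.6667
α' = m·α / (1 − (1−m)·α)
   = 4/6 × 0.7593 / (1 − (1 − 4/6) × 0.7593)
   = 0.5062 / 0.7469 = 0.678

predicted reliability = 0.678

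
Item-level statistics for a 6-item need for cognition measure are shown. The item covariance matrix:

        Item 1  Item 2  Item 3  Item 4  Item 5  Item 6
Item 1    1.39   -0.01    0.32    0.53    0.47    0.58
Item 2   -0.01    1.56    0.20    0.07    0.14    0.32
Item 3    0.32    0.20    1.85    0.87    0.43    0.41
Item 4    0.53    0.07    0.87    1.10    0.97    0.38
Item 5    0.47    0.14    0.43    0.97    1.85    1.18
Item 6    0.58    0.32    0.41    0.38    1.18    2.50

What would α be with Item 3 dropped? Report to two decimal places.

Remaining items: Item 1, Item 2, Item 4, Item 5, Item 6 (k = 5).
Σσ²ᵢ = 1.39 + 1.56 + 1.10 + 1.85 + 2.50 = 8.40
total variance = 8.40 + 2 × 4.63 = 17.66
α (item deleted) = (5/4)·(1 − 8.40/17.66) = 0.66

α = 0.66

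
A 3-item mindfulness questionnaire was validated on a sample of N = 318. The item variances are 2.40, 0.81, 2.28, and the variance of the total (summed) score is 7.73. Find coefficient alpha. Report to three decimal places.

ΣVar(i) = 2.40 + 0.81 + 2.28 = 5.49
α = (k/(k−1))·(1 − ΣVar(i)/σ²_T) = (3/2)·(1 − 5.49/7.73) = 0.435

coefficient alpha = 0.435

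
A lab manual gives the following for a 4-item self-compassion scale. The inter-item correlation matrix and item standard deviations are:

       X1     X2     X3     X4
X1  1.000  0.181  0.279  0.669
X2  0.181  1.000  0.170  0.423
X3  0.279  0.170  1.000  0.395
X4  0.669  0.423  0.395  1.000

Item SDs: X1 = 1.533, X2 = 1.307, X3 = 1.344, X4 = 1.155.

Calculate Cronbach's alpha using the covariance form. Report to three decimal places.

Σσ²ᵢ = 1.533² + 1.307² + 1.344² + 1.155² = 7.1987
Covariances σ_ij = r_ij · s_i · s_j:
  σ(X1,X2) = 0.181 × 1.533 × 1.307 = 0.3627
  σ(X1,X3) = 0.279 × 1.533 × 1.344 = 0.5748
  σ(X1,X4) = 0.669 × 1.533 × 1.155 = 1.1845
  σ(X2,X3) = 0.170 × 1.307 × 1.344 = 0.2986
  σ(X2,X4) = 0.423 × 1.307 × 1.155 = 0.6386
  σ(X3,X4) = 0.395 × 1.344 × 1.155 = 0.6132
σ²_T = Σσ²ᵢ + 2·Σσ_ij = 7.1987 + 2 × 3.6724 = 14.5435
α = (4/3)·(1 − 7.1987/14.5435) = 0.673

Cronbach's alpha = 0.673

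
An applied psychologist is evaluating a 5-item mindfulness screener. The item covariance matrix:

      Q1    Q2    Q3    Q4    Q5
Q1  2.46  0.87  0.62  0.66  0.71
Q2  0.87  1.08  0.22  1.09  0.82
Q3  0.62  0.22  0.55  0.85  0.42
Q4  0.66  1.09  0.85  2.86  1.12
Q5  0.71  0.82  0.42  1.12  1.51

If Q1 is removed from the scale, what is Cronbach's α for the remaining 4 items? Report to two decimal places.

α = 0.80

Remaining items: Q2, Q3, Q4, Q5 (k = 4).
Σσ²ᵢ = 1.08 + 0.55 + 2.86 + 1.51 = 6.00
σ²_total = 6.00 + 2 × 4.52 = 15.04
α (item deleted) = (4/3)·(1 − 6.00/15.04) = 0.80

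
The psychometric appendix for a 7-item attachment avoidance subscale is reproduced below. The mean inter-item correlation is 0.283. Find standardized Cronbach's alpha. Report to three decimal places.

standardized Cronbach's alpha = 0.734

Standardized α = k·r̄ / (1 + (k−1)·r̄) = 7 × 0.283 / (1 + 6 × 0.283)
  = 1.9810 / 2.6980 = 0.734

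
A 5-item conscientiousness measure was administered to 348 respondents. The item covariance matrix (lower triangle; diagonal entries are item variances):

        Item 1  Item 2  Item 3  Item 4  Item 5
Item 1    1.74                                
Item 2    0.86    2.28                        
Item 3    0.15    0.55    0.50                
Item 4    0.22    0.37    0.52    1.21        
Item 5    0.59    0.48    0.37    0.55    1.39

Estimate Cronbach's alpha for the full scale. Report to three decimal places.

Cronbach's alpha = 0.709

Σσᵢ² = 1.74 + 2.28 + 0.50 + 1.21 + 1.39 = 7.12
Σ_{i<j} σ_ij = 4.66
total variance = 7.12 + 2 × 4.66 = 16.44
α = (k/(k−1))·(1 − Σσᵢ²/total variance) = (5/4)·(1 − 7.12/16.44) = 0.709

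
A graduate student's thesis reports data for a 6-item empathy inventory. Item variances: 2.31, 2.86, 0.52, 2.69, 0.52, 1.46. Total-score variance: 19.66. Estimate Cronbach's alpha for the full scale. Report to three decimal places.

ΣVar(i) = 2.31 + 2.86 + 0.52 + 2.69 + 0.52 + 1.46 = 10.36
α = (k/(k−1))·(1 − ΣVar(i)/σ²_total) = (6/5)·(1 − 10.36/19.66) = 0.568

Cronbach's alpha = 0.568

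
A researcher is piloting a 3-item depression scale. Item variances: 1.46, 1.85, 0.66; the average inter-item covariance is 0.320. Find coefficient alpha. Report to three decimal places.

Σσᵢ² = 1.46 + 1.85 + 0.66 = 3.97
Sum of the 3 distinct covariances = 3 × 0.320 = 0.960
σ²_total = Σσᵢ² + 2·Σcov = 3.97 + 2 × 0.960 = 5.890
α = (3/2)·(1 − 3.97/5.890) = 0.489

coefficient alpha = 0.489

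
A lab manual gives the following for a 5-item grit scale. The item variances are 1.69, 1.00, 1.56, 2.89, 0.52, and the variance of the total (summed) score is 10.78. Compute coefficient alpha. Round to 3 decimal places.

Σσ²ᵢ = 1.69 + 1.00 + 1.56 + 2.89 + 0.52 = 7.66
α = (k/(k−1))·(1 − Σσ²ᵢ/σ²_total) = (5/4)·(1 − 7.66/10.78) = 0.362

α = 0.362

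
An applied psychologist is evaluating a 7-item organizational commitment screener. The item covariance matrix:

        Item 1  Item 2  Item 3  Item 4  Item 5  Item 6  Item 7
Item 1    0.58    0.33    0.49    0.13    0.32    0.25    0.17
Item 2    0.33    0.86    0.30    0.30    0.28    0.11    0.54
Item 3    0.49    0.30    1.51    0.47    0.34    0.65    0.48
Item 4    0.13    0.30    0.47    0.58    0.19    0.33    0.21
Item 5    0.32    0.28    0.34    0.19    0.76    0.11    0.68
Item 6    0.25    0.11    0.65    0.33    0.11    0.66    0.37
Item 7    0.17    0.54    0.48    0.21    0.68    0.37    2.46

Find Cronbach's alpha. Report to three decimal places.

Σσ²ᵢ = 0.58 + 0.86 + 1.51 + 0.58 + 0.76 + 0.66 + 2.46 = 7.41
Σ_{i<j} σ_ij = 7.05
total variance = 7.41 + 2 × 7.05 = 21.51
α = (k/(k−1))·(1 − Σσ²ᵢ/total variance) = (7/6)·(1 − 7.41/21.51) = 0.765

Cronbach's alpha = 0.765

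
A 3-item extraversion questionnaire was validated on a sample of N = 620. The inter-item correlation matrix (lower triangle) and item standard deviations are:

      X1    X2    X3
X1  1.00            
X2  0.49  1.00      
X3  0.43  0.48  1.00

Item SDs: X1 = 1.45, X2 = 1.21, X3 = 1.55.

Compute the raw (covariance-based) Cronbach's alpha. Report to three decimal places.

Σσ²ᵢ = 1.45² + 1.21² + 1.55² = 5.9691
Covariances σ_ij = r_ij · s_i · s_j:
  σ(X1,X2) = 0.49 × 1.45 × 1.21 = 0.8597
  σ(X1,X3) = 0.43 × 1.45 × 1.55 = 0.9664
  σ(X2,X3) = 0.48 × 1.21 × 1.55 = 0.9002
σ²_T = Σσ²ᵢ + 2·Σσ_ij = 5.9691 + 2 × 2.7263 = 11.4217
α = (3/2)·(1 − 5.9691/11.4217) = 0.716

α = 0.716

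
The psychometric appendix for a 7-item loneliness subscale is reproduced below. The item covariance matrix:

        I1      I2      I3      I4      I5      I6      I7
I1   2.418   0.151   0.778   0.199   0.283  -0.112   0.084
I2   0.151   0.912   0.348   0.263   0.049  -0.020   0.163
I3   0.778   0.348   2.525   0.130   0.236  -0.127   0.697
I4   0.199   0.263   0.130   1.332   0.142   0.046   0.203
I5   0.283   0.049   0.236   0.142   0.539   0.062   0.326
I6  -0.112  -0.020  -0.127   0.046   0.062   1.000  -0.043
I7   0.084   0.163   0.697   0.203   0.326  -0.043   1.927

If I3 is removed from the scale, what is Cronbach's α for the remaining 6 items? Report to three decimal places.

Remaining items: I1, I2, I4, I5, I6, I7 (k = 6).
Σσᵢ² = 2.418 + 0.912 + 1.332 + 0.539 + 1.000 + 1.927 = 8.128
σ²_T = 8.128 + 2 × 1.796 = 11.720
α (item deleted) = (6/5)·(1 − 8.128/11.720) = 0.368

Cronbach's α = 0.368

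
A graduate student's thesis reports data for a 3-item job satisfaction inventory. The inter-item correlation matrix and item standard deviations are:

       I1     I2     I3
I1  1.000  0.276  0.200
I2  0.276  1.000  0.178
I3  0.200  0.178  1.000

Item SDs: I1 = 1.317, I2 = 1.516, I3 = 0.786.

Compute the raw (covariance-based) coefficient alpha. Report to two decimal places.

Σσ²ᵢ = 1.317² + 1.516² + 0.786² = 4.6505
Covariances σ_ij = r_ij · s_i · s_j:
  σ(I1,I2) = 0.276 × 1.317 × 1.516 = 0.5511
  σ(I1,I3) = 0.200 × 1.317 × 0.786 = 0.2070
  σ(I2,I3) = 0.178 × 1.516 × 0.786 = 0.2121
σ²_T = Σσ²ᵢ + 2·Σσ_ij = 4.6505 + 2 × 0.9702 = 6.5909
α = (3/2)·(1 − 4.6505/6.5909) = 0.44

α = 0.44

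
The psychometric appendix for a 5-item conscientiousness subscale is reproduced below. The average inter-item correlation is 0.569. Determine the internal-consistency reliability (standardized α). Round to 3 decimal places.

α = 0.868

Standardized α = k·r̄ / (1 + (k−1)·r̄) = 5 × 0.569 / (1 + 4 × 0.569)
  = 2.8450 / 3.2760 = 0.868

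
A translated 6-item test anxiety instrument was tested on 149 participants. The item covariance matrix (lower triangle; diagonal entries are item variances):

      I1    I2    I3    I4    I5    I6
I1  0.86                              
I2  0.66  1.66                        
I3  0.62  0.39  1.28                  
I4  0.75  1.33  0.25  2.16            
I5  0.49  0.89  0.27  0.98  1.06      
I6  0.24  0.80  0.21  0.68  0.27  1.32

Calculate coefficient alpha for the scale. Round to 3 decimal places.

coefficient alpha = 0.815

sum of item variances = 0.86 + 1.66 + 1.28 + 2.16 + 1.06 + 1.32 = 8.34
Sum of the distinct covariances = 8.83
σ²_T = 8.34 + 2 × 8.83 = 26.00
α = (k/(k−1))·(1 − sum of item variances/σ²_T) = (6/5)·(1 − 8.34/26.00) = 0.815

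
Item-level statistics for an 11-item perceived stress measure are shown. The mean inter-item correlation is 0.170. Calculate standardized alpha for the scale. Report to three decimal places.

α = 0.693

Standardized α = k·r̄ / (1 + (k−1)·r̄) = 11 × 0.170 / (1 + 10 × 0.170)
  = 1.8700 / 2.7000 = 0.693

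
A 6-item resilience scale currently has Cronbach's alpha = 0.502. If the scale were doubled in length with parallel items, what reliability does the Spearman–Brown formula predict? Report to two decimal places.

predicted reliability = 0.67

Length factor m = 2
α' = m·α / (1 + (m−1)·α)
   = 2 × 0.502 / (1 + (2 − 1) × 0.502)
   = 1.0040 / 1.5020 = 0.67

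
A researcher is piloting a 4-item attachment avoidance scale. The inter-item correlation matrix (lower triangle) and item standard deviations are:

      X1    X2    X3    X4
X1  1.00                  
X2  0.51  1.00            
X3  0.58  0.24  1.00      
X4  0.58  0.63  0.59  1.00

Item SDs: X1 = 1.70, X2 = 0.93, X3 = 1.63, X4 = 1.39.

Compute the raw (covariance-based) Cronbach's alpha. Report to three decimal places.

Cronbach's alpha = 0.802

Σσ²ᵢ = 1.70² + 0.93² + 1.63² + 1.39² = 8.3439
Covariances σ_ij = r_ij · s_i · s_j:
  σ(X1,X2) = 0.51 × 1.70 × 0.93 = 0.8063
  σ(X1,X3) = 0.58 × 1.70 × 1.63 = 1.6072
  σ(X1,X4) = 0.58 × 1.70 × 1.39 = 1.3705
  σ(X2,X3) = 0.24 × 0.93 × 1.63 = 0.3638
  σ(X2,X4) = 0.63 × 0.93 × 1.39 = 0.8144
  σ(X3,X4) = 0.59 × 1.63 × 1.39 = 1.3368
σ²_T = Σσ²ᵢ + 2·Σσ_ij = 8.3439 + 2 × 6.2990 = 20.9419
α = (4/3)·(1 − 8.3439/20.9419) = 0.802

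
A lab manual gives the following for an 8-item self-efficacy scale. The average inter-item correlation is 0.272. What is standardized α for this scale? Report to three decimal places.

Standardized α = k·r̄ / (1 + (k−1)·r̄) = 8 × 0.272 / (1 + 7 × 0.272)
  = 2.1760 / 2.9040 = 0.749

standardized α = 0.749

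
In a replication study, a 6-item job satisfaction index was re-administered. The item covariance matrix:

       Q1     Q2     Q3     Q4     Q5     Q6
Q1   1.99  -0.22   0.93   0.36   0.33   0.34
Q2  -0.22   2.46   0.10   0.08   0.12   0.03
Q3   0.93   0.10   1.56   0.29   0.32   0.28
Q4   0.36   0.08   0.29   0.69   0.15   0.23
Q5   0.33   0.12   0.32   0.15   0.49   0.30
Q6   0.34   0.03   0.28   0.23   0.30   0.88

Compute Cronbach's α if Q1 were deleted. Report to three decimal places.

Remaining items: Q2, Q3, Q4, Q5, Q6 (k = 5).
Σσᵢ² = 2.46 + 1.56 + 0.69 + 0.49 + 0.88 = 6.08
total variance = 6.08 + 2 × 1.90 = 9.88
α (item deleted) = (5/4)·(1 − 6.08/9.88) = 0.481

α = 0.481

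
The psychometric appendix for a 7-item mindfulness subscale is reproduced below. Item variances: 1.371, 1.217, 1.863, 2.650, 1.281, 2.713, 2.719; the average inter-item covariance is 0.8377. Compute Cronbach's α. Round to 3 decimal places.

α = 0.838

ΣVar(i) = 1.371 + 1.217 + 1.863 + 2.650 + 1.281 + 2.713 + 2.719 = 13.814
Sum of the 21 distinct covariances = 21 × 0.8377 = 17.5917
σ²_T = ΣVar(i) + 2·Σcov = 13.814 + 2 × 17.5917 = 48.9974
α = (7/6)·(1 − 13.814/48.9974) = 0.838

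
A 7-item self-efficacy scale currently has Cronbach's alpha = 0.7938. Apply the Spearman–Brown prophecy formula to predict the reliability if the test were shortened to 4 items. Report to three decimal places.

Length factor m = 4/7 = 0.5714
α' = m·α / (1 − (1−m)·α)
   = 4/7 × 0.7938 / (1 − (1 − 4/7) × 0.7938)
   = 0.4536 / 0.6598 = 0.687

predicted reliability = 0.687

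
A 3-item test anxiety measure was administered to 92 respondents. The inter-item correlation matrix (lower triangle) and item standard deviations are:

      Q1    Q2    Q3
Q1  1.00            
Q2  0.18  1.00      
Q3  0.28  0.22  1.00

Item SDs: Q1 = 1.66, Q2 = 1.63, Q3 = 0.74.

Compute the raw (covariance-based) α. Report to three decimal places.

Σσ²ᵢ = 1.66² + 1.63² + 0.74² = 5.9601
Covariances σ_ij = r_ij · s_i · s_j:
  σ(Q1,Q2) = 0.18 × 1.66 × 1.63 = 0.4870
  σ(Q1,Q3) = 0.28 × 1.66 × 0.74 = 0.3440
  σ(Q2,Q3) = 0.22 × 1.63 × 0.74 = 0.2654
σ²_T = Σσ²ᵢ + 2·Σσ_ij = 5.9601 + 2 × 1.0964 = 8.1529
α = (3/2)·(1 − 5.9601/8.1529) = 0.403

α = 0.403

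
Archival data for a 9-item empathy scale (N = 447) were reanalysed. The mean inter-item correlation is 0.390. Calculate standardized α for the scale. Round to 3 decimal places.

α = 0.852

Standardized α = k·r̄ / (1 + (k−1)·r̄) = 9 × 0.390 / (1 + 8 × 0.390)
  = 3.5100 / 4.1200 = 0.852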